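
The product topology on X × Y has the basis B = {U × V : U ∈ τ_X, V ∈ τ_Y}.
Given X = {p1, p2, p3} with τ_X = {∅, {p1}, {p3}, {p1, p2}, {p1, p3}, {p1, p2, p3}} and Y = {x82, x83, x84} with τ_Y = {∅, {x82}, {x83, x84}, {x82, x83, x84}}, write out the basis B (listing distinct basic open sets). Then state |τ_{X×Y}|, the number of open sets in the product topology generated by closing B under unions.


Basis B = {∅ × ∅, {p1} × {x82}, {p3} × {x82}, {p1, p2} × {x82}, {p1, p3} × {x82}, {p1} × {x83, x84}, {p3} × {x83, x84}, {p1} × {x82, x83, x84}, {p1, p2, p3} × {x82}, {p3} × {x82, x83, x84}, {p1, p2} × {x83, x84}, {p1, p3} × {x83, x84}, {p1, p2} × {x82, x83, x84}, {p1, p3} × {x82, x83, x84}, {p1, p2, p3} × {x83, x84}, {p1, p2, p3} × {x82, x83, x84}}; |τ_{X×Y}| = 36.

Enumerate products U × V with U ∈ τ_X, V ∈ τ_Y (deduplicated):
  ∅ × ∅ = {} (∅)
  {p1} × {x82} = {(p1,x82)}
  {p3} × {x82} = {(p3,x82)}
  {p1, p2} × {x82} = {(p1,x82), (p2,x82)}
  {p1, p3} × {x82} = {(p1,x82), (p3,x82)}
  {p1} × {x83, x84} = {(p1,x83), (p1,x84)}
  {p3} × {x83, x84} = {(p3,x83), (p3,x84)}
  {p1} × {x82, x83, x84} = {(p1,x82), (p1,x83), (p1,x84)}
  {p1, p2, p3} × {x82} = {(p1,x82), (p2,x82), (p3,x82)}
  {p3} × {x82, x83, x84} = {(p3,x82), (p3,x83), (p3,x84)}
  {p1, p2} × {x83, x84} = {(p1,x83), (p1,x84), (p2,x83), (p2,x84)}
  {p1, p3} × {x83, x84} = {(p1,x83), (p1,x84), (p3,x83), (p3,x84)}
  {p1, p2} × {x82, x83, x84} = {(p1,x82), (p1,x83), (p1,x84), (p2,x82), (p2,x83), (p2,x84)}
  {p1, p3} × {x82, x83, x84} = {(p1,x82), (p1,x83), (p1,x84), (p3,x82), (p3,x83), (p3,x84)}
  {p1, p2, p3} × {x83, x84} = {(p1,x83), (p1,x84), (p2,x83), (p2,x84), (p3,x83), (p3,x84)}
  {p1, p2, p3} × {x82, x83, x84} = {(p1,x82), (p1,x83), (p1,x84), (p2,x82), (p2,x83), (p2,x84), (p3,x82), (p3,x83), (p3,x84)}
These 16 distinct sets form the basis B.
Close under arbitrary unions to get τ_{X×Y}; counting gives |τ_{X×Y}| = 36.


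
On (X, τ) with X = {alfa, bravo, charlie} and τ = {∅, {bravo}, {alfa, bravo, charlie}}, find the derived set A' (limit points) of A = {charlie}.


A' = {alfa}

For each x ∈ X, list the open sets U ∈ τ with x ∈ U, then check whether U ∩ (A ∖ {x}) ≠ ∅ for every such U.
  x = alfa: opens ∋ x are {alfa, bravo, charlie}; each meets A ∖ {alfa}, so x IS a limit point.
  x = bravo: open {bravo} ∋ x has {bravo} ∩ (A ∖ {bravo}) = ∅, so x is NOT a limit point.
  x = charlie: open {alfa, bravo, charlie} ∋ x has {alfa, bravo, charlie} ∩ (A ∖ {charlie}) = ∅, so x is NOT a limit point.
Collecting: A' = {alfa}.


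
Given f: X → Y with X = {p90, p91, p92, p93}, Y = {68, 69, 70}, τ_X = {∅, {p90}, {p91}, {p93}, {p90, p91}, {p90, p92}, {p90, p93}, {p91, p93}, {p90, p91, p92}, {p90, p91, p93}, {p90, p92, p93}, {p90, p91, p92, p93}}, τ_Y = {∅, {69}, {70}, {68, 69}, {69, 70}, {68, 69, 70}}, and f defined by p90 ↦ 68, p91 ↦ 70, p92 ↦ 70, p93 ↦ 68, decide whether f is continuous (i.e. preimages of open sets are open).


f is NOT continuous.

Compute f^{-1}(U) for each U ∈ τ_Y:
  U = ∅: f^{-1}(U) = ∅ ∈ τ_X ✓.
  U = {69}: f^{-1}(U) = ∅ ∈ τ_X ✓.
  U = {70}: f^{-1}(U) = {p91, p92} ∉ τ_X ✗.
  U = {68, 69}: f^{-1}(U) = {p90, p93} ∈ τ_X ✓.
  U = {69, 70}: f^{-1}(U) = {p91, p92} ∉ τ_X ✗.
  U = {68, 69, 70}: f^{-1}(U) = {p90, p91, p92, p93} ∈ τ_X ✓.
Found U = {70} with f^{-1}(U) = {p91, p92} not in τ_X. Therefore f is NOT continuous.


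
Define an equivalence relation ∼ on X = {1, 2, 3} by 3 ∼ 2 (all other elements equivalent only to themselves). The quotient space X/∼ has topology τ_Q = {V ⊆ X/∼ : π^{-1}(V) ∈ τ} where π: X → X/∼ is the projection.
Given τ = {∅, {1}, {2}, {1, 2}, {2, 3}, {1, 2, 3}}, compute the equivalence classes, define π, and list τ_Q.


X/∼ = {[1], [2=3]}; |τ_Q| = 4.

Equivalence classes: [1], [2=3].
Quotient map π: X → X/∼ sends 1 ↦ [1], 2 ↦ [2=3], 3 ↦ [2=3].
For each subset V ⊆ X/∼, compute π^{-1}(V) ⊆ X and check whether π^{-1}(V) ∈ τ. V is open in τ_Q iff π^{-1}(V) ∈ τ.
  V = {}: π^{-1}(V) = ∅ ∈ τ ✓.
  V = {[1]}: π^{-1}(V) = {1} ∈ τ ✓.
  V = {[2=3]}: π^{-1}(V) = {2, 3} ∈ τ ✓.
  V = {[1], [2=3]}: π^{-1}(V) = {1, 2, 3} ∈ τ ✓.
Open sets in the quotient: τ_Q = {{}, {[1]}, {[2=3]}, {[1], [2=3]}} (4 elements).


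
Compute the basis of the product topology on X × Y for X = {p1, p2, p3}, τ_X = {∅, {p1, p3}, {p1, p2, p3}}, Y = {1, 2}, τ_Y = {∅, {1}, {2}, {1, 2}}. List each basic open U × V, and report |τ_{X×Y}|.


Basis B = {∅ × ∅, {p1, p3} × {1}, {p1, p3} × {2}, {p1, p2, p3} × {1}, {p1, p2, p3} × {2}, {p1, p3} × {1, 2}, {p1, p2, p3} × {1, 2}}; |τ_{X×Y}| = 9.

Enumerate products U × V with U ∈ τ_X, V ∈ τ_Y (deduplicated):
  ∅ × ∅ = {} (∅)
  {p1, p3} × {1} = {(p1,1), (p3,1)}
  {p1, p3} × {2} = {(p1,2), (p3,2)}
  {p1, p2, p3} × {1} = {(p1,1), (p2,1), (p3,1)}
  {p1, p2, p3} × {2} = {(p1,2), (p2,2), (p3,2)}
  {p1, p3} × {1, 2} = {(p1,1), (p1,2), (p3,1), (p3,2)}
  {p1, p2, p3} × {1, 2} = {(p1,1), (p1,2), (p2,1), (p2,2), (p3,1), (p3,2)}
These 7 distinct sets form the basis B.
Close under arbitrary unions to get τ_{X×Y}; counting gives |τ_{X×Y}| = 9.


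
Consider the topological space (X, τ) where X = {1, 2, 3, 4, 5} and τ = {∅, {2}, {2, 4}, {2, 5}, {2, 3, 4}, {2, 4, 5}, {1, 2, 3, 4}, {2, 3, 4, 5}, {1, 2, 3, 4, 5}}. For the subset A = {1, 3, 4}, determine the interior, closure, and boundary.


int(A) = ∅, cl(A) = {1, 3, 4}, ∂A = {1, 3, 4}.

Closed sets in (X, τ) are complements of opens:
  closed(X, τ) = {∅, {1}, {5}, {1, 3}, {1, 5}, {1, 3, 4}, {1, 3, 5}, {1, 3, 4, 5}, {1, 2, 3, 4, 5}}.
int(A) = ⋃ {U ∈ τ : U ⊆ A}. Opens contained in A: ∅.
Taking the union of these: int(A) = ∅.
cl(A) = ⋂ {C closed : A ⊆ C}. Closed sets containing A: {1, 3, 4}, {1, 3, 4, 5}, {1, 2, 3, 4, 5}.
Intersecting these: cl(A) = {1, 3, 4}.
∂A = cl(A) ∖ int(A) = {1, 3, 4} ∖ ∅ = {1, 3, 4}.


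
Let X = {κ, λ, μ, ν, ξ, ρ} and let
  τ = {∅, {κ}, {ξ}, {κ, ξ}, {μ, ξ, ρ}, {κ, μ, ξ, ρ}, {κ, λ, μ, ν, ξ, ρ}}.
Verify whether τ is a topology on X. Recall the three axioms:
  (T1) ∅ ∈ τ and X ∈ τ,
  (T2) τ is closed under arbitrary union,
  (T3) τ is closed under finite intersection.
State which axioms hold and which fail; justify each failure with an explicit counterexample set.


τ IS a topology on X.

Axiom (T1): ∅ ∈ τ? Yes; X ∈ τ? Yes.
Axiom (T2/T3): check pairwise unions and intersections of members of τ.
All pairwise intersections and unions checked — each lies in τ. Therefore τ satisfies (T1), (T2), (T3): it IS a topology on X.


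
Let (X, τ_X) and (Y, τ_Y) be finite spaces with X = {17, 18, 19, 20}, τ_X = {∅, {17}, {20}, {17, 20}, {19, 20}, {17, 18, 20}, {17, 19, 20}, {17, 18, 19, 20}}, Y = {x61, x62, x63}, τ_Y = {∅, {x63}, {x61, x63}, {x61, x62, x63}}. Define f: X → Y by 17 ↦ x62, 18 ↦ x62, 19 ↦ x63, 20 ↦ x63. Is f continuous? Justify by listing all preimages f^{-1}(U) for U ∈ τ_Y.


f IS continuous.

Compute f^{-1}(U) for each U ∈ τ_Y:
  U = ∅: f^{-1}(U) = ∅ ∈ τ_X ✓.
  U = {x63}: f^{-1}(U) = {19, 20} ∈ τ_X ✓.
  U = {x61, x63}: f^{-1}(U) = {19, 20} ∈ τ_X ✓.
  U = {x61, x62, x63}: f^{-1}(U) = {17, 18, 19, 20} ∈ τ_X ✓.
Every preimage lies in τ_X, so f IS continuous.


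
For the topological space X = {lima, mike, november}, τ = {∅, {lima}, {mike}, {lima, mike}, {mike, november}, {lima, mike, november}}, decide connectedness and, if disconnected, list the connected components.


(X, τ) is disconnected; components = [{lima}, {mike, november}].

Find clopen sets (U ∈ τ with X ∖ U ∈ τ):
  U = ∅, X ∖ U = {lima, mike, november} — both open, so U is clopen.
  U = {lima}, X ∖ U = {mike, november} — both open, so U is clopen.
  U = {mike, november}, X ∖ U = {lima} — both open, so U is clopen.
  U = {lima, mike, november}, X ∖ U = ∅ — both open, so U is clopen.
Nontrivial clopen(s) exist: e.g. {mike, november}. So (X, τ) is disconnected.
Compute connected components by grouping points that agree on all clopens:
  component: {lima}
  component: {mike, november}


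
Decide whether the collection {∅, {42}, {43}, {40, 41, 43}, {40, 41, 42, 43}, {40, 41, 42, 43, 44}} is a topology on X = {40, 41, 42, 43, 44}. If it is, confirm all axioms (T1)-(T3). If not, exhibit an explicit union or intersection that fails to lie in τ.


τ is NOT a topology on X.

Axiom (T1): ∅ ∈ τ? Yes; X ∈ τ? Yes.
Axiom (T2/T3): check pairwise unions and intersections of members of τ.
Counterexample for (T2): {42} ∪ {43} = {42, 43} ∉ τ. Therefore τ is NOT a topology.


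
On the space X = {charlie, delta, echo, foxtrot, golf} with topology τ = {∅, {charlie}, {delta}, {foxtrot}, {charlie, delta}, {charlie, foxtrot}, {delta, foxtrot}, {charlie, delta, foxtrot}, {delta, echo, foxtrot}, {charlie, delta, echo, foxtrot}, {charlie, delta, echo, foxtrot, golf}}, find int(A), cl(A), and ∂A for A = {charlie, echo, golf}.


int(A) = {charlie}, cl(A) = {charlie, echo, golf}, ∂A = {echo, golf}.

Closed sets in (X, τ) are complements of opens:
  closed(X, τ) = {∅, {golf}, {charlie, golf}, {echo, golf}, {charlie, echo, golf}, {delta, echo, golf}, {echo, foxtrot, golf}, {charlie, delta, echo, golf}, {charlie, echo, foxtrot, golf}, {delta, echo, foxtrot, golf}, {charlie, delta, echo, foxtrot, golf}}.
int(A) = ⋃ {U ∈ τ : U ⊆ A}. Opens contained in A: ∅, {charlie}.
Taking the union of these: int(A) = {charlie}.
cl(A) = ⋂ {C closed : A ⊆ C}. Closed sets containing A: {charlie, echo, golf}, {charlie, delta, echo, golf}, {charlie, echo, foxtrot, golf}, {charlie, delta, echo, foxtrot, golf}.
Intersecting these: cl(A) = {charlie, echo, golf}.
∂A = cl(A) ∖ int(A) = {charlie, echo, golf} ∖ {charlie} = {echo, golf}.


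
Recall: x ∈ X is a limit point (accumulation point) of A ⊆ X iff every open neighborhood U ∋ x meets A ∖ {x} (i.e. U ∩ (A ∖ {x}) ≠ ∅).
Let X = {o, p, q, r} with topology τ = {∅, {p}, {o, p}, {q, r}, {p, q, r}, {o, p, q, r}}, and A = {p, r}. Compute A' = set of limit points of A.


A' = {o, q}

For each x ∈ X, list the open sets U ∈ τ with x ∈ U, then check whether U ∩ (A ∖ {x}) ≠ ∅ for every such U.
  x = o: opens ∋ x are {o, p}, {o, p, q, r}; each meets A ∖ {o}, so x IS a limit point.
  x = p: open {p} ∋ x has {p} ∩ (A ∖ {p}) = ∅, so x is NOT a limit point.
  x = q: opens ∋ x are {q, r}, {p, q, r}, {o, p, q, r}; each meets A ∖ {q}, so x IS a limit point.
  x = r: open {q, r} ∋ x has {q, r} ∩ (A ∖ {r}) = ∅, so x is NOT a limit point.
Collecting: A' = {o, q}.


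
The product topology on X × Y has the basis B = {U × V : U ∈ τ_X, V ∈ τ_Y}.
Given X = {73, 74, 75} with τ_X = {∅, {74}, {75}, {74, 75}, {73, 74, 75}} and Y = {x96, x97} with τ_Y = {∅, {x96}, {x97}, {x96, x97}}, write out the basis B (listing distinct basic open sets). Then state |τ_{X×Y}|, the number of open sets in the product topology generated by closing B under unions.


Basis B = {∅ × ∅, {74} × {x96}, {74} × {x97}, {75} × {x96}, {75} × {x97}, {74} × {x96, x97}, {74, 75} × {x96}, {74, 75} × {x97}, {75} × {x96, x97}, {73, 74, 75} × {x96}, {73, 74, 75} × {x97}, {74, 75} × {x96, x97}, {73, 74, 75} × {x96, x97}}; |τ_{X×Y}| = 25.

Enumerate products U × V with U ∈ τ_X, V ∈ τ_Y (deduplicated):
  ∅ × ∅ = {} (∅)
  {74} × {x96} = {(74,x96)}
  {74} × {x97} = {(74,x97)}
  {75} × {x96} = {(75,x96)}
  {75} × {x97} = {(75,x97)}
  {74} × {x96, x97} = {(74,x96), (74,x97)}
  {74, 75} × {x96} = {(74,x96), (75,x96)}
  {74, 75} × {x97} = {(74,x97), (75,x97)}
  {75} × {x96, x97} = {(75,x96), (75,x97)}
  {73, 74, 75} × {x96} = {(73,x96), (74,x96), (75,x96)}
  {73, 74, 75} × {x97} = {(73,x97), (74,x97), (75,x97)}
  {74, 75} × {x96, x97} = {(74,x96), (74,x97), (75,x96), (75,x97)}
  {73, 74, 75} × {x96, x97} = {(73,x96), (73,x97), (74,x96), (74,x97), (75,x96), (75,x97)}
These 13 distinct sets form the basis B.
Close under arbitrary unions to get τ_{X×Y}; counting gives |τ_{X×Y}| = 25.


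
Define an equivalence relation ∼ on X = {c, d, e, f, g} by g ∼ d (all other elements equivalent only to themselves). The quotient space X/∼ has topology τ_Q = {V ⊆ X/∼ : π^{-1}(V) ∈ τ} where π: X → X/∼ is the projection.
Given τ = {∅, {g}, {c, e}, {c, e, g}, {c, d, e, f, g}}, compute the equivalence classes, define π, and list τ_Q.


X/∼ = {[c], [d=g], [e], [f]}; |τ_Q| = 3.

Equivalence classes: [c], [d=g], [e], [f].
Quotient map π: X → X/∼ sends c ↦ [c], d ↦ [d=g], e ↦ [e], f ↦ [f], g ↦ [d=g].
For each subset V ⊆ X/∼, compute π^{-1}(V) ⊆ X and check whether π^{-1}(V) ∈ τ. V is open in τ_Q iff π^{-1}(V) ∈ τ.
  V = {}: π^{-1}(V) = ∅ ∈ τ ✓.
  V = {[c]}: π^{-1}(V) = {c} ∉ τ ✗.
  V = {[d=g]}: π^{-1}(V) = {d, g} ∉ τ ✗.
  V = {[c], [d=g]}: π^{-1}(V) = {c, d, g} ∉ τ ✗.
  V = {[e]}: π^{-1}(V) = {e} ∉ τ ✗.
  V = {[c], [e]}: π^{-1}(V) = {c, e} ∈ τ ✓.
  V = {[d=g], [e]}: π^{-1}(V) = {d, e, g} ∉ τ ✗.
  V = {[c], [d=g], [e]}: π^{-1}(V) = {c, d, e, g} ∉ τ ✗.
  V = {[f]}: π^{-1}(V) = {f} ∉ τ ✗.
  V = {[c], [f]}: π^{-1}(V) = {c, f} ∉ τ ✗.
  V = {[d=g], [f]}: π^{-1}(V) = {d, f, g} ∉ τ ✗.
  V = {[c], [d=g], [f]}: π^{-1}(V) = {c, d, f, g} ∉ τ ✗.
  V = {[e], [f]}: π^{-1}(V) = {e, f} ∉ τ ✗.
  V = {[c], [e], [f]}: π^{-1}(V) = {c, e, f} ∉ τ ✗.
  V = {[d=g], [e], [f]}: π^{-1}(V) = {d, e, f, g} ∉ τ ✗.
  V = {[c], [d=g], [e], [f]}: π^{-1}(V) = {c, d, e, f, g} ∈ τ ✓.
Open sets in the quotient: τ_Q = {{}, {[c], [e]}, {[c], [d=g], [e], [f]}} (3 elements).


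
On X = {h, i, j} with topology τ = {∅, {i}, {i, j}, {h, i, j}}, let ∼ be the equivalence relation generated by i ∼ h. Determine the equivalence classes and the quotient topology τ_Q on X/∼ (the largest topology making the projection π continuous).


X/∼ = {[h=i], [j]}; |τ_Q| = 2.

Equivalence classes: [h=i], [j].
Quotient map π: X → X/∼ sends h ↦ [h=i], i ↦ [h=i], j ↦ [j].
For each subset V ⊆ X/∼, compute π^{-1}(V) ⊆ X and check whether π^{-1}(V) ∈ τ. V is open in τ_Q iff π^{-1}(V) ∈ τ.
  V = {}: π^{-1}(V) = ∅ ∈ τ ✓.
  V = {[h=i]}: π^{-1}(V) = {h, i} ∉ τ ✗.
  V = {[j]}: π^{-1}(V) = {j} ∉ τ ✗.
  V = {[h=i], [j]}: π^{-1}(V) = {h, i, j} ∈ τ ✓.
Open sets in the quotient: τ_Q = {{}, {[h=i], [j]}} (2 elements).


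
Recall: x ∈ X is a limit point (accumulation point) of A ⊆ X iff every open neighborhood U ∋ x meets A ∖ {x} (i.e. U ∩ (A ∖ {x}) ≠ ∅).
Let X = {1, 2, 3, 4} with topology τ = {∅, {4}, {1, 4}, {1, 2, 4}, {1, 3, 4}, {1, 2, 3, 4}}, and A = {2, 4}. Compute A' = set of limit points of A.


A' = {1, 2, 3}

For each x ∈ X, list the open sets U ∈ τ with x ∈ U, then check whether U ∩ (A ∖ {x}) ≠ ∅ for every such U.
  x = 1: opens ∋ x are {1, 4}, {1, 2, 4}, {1, 3, 4}, {1, 2, 3, 4}; each meets A ∖ {1}, so x IS a limit point.
  x = 2: opens ∋ x are {1, 2, 4}, {1, 2, 3, 4}; each meets A ∖ {2}, so x IS a limit point.
  x = 3: opens ∋ x are {1, 3, 4}, {1, 2, 3, 4}; each meets A ∖ {3}, so x IS a limit point.
  x = 4: open {4} ∋ x has {4} ∩ (A ∖ {4}) = ∅, so x is NOT a limit point.
Collecting: A' = {1, 2, 3}.


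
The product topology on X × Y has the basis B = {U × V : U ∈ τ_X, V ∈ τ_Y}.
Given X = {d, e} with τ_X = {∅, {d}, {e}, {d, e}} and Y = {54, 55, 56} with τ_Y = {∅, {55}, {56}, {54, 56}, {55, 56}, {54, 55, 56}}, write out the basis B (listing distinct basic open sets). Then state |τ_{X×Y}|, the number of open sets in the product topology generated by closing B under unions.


Basis B = {∅ × ∅, {d} × {55}, {d} × {56}, {e} × {55}, {e} × {56}, {d} × {54, 56}, {d} × {55, 56}, {d, e} × {55}, {d, e} × {56}, {e} × {54, 56}, {e} × {55, 56}, {d} × {54, 55, 56}, {e} × {54, 55, 56}, {d, e} × {54, 56}, {d, e} × {55, 56}, {d, e} × {54, 55, 56}}; |τ_{X×Y}| = 36.

Enumerate products U × V with U ∈ τ_X, V ∈ τ_Y (deduplicated):
  ∅ × ∅ = {} (∅)
  {d} × {55} = {(d,55)}
  {d} × {56} = {(d,56)}
  {e} × {55} = {(e,55)}
  {e} × {56} = {(e,56)}
  {d} × {54, 56} = {(d,54), (d,56)}
  {d} × {55, 56} = {(d,55), (d,56)}
  {d, e} × {55} = {(d,55), (e,55)}
  {d, e} × {56} = {(d,56), (e,56)}
  {e} × {54, 56} = {(e,54), (e,56)}
  {e} × {55, 56} = {(e,55), (e,56)}
  {d} × {54, 55, 56} = {(d,54), (d,55), (d,56)}
  {e} × {54, 55, 56} = {(e,54), (e,55), (e,56)}
  {d, e} × {54, 56} = {(d,54), (d,56), (e,54), (e,56)}
  {d, e} × {55, 56} = {(d,55), (d,56), (e,55), (e,56)}
  {d, e} × {54, 55, 56} = {(d,54), (d,55), (d,56), (e,54), (e,55), (e,56)}
These 16 distinct sets form the basis B.
Close under arbitrary unions to get τ_{X×Y}; counting gives |τ_{X×Y}| = 36.


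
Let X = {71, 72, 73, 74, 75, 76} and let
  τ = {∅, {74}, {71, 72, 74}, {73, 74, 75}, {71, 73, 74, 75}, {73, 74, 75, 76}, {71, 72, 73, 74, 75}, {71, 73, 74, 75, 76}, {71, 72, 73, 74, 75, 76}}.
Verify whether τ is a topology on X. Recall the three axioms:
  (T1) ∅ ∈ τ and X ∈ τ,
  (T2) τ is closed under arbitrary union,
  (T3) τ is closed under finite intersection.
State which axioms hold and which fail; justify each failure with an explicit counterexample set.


τ is NOT a topology on X.

Axiom (T1): ∅ ∈ τ? Yes; X ∈ τ? Yes.
Axiom (T2/T3): check pairwise unions and intersections of members of τ.
Counterexample for (T3): {71, 72, 74} ∩ {71, 73, 74, 75} = {71, 74} ∉ τ. Therefore τ is NOT a topology.


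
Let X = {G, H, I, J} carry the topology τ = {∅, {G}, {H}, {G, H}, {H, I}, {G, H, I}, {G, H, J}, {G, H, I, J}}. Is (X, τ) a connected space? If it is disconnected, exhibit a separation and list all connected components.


(X, τ) is connected.

Find clopen sets (U ∈ τ with X ∖ U ∈ τ):
  U = ∅, X ∖ U = {G, H, I, J} — both open, so U is clopen.
  U = {G, H, I, J}, X ∖ U = ∅ — both open, so U is clopen.
Only trivial clopens (∅ and X) exist, so (X, τ) is connected.
Compute connected components by grouping points that agree on all clopens:
  component: {G, H, I, J}


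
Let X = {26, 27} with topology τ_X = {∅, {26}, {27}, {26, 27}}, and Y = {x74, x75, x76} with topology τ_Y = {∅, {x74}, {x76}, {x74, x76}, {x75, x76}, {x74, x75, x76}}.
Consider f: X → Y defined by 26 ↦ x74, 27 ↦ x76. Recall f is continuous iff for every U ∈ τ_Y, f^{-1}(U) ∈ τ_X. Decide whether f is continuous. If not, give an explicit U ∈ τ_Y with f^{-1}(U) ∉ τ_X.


f IS continuous.

Compute f^{-1}(U) for each U ∈ τ_Y:
  U = ∅: f^{-1}(U) = ∅ ∈ τ_X ✓.
  U = {x74}: f^{-1}(U) = {26} ∈ τ_X ✓.
  U = {x76}: f^{-1}(U) = {27} ∈ τ_X ✓.
  U = {x74, x76}: f^{-1}(U) = {26, 27} ∈ τ_X ✓.
  U = {x75, x76}: f^{-1}(U) = {27} ∈ τ_X ✓.
  U = {x74, x75, x76}: f^{-1}(U) = {26, 27} ∈ τ_X ✓.
Every preimage lies in τ_X, so f IS continuous.


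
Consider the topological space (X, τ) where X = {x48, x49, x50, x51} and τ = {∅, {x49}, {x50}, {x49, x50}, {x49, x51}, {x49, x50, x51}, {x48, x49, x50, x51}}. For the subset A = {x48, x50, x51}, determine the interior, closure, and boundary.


int(A) = {x50}, cl(A) = {x48, x50, x51}, ∂A = {x48, x51}.

Closed sets in (X, τ) are complements of opens:
  closed(X, τ) = {∅, {x48}, {x48, x50}, {x48, x51}, {x48, x49, x51}, {x48, x50, x51}, {x48, x49, x50, x51}}.
int(A) = ⋃ {U ∈ τ : U ⊆ A}. Opens contained in A: ∅, {x50}.
Taking the union of these: int(A) = {x50}.
cl(A) = ⋂ {C closed : A ⊆ C}. Closed sets containing A: {x48, x50, x51}, {x48, x49, x50, x51}.
Intersecting these: cl(A) = {x48, x50, x51}.
∂A = cl(A) ∖ int(A) = {x48, x50, x51} ∖ {x50} = {x48, x51}.


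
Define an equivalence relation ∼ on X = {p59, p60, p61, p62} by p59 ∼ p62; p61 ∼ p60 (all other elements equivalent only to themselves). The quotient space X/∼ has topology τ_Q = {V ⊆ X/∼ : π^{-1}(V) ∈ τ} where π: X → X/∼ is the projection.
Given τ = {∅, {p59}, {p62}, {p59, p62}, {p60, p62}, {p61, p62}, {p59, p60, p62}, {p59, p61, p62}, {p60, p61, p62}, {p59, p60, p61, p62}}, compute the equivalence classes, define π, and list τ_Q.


X/∼ = {[p59=p62], [p60=p61]}; |τ_Q| = 3.

Equivalence classes: [p59=p62], [p60=p61].
Quotient map π: X → X/∼ sends p59 ↦ [p59=p62], p60 ↦ [p60=p61], p61 ↦ [p60=p61], p62 ↦ [p59=p62].
For each subset V ⊆ X/∼, compute π^{-1}(V) ⊆ X and check whether π^{-1}(V) ∈ τ. V is open in τ_Q iff π^{-1}(V) ∈ τ.
  V = {}: π^{-1}(V) = ∅ ∈ τ ✓.
  V = {[p59=p62]}: π^{-1}(V) = {p59, p62} ∈ τ ✓.
  V = {[p60=p61]}: π^{-1}(V) = {p60, p61} ∉ τ ✗.
  V = {[p59=p62], [p60=p61]}: π^{-1}(V) = {p59, p60, p61, p62} ∈ τ ✓.
Open sets in the quotient: τ_Q = {{}, {[p59=p62]}, {[p59=p62], [p60=p61]}} (3 elements).


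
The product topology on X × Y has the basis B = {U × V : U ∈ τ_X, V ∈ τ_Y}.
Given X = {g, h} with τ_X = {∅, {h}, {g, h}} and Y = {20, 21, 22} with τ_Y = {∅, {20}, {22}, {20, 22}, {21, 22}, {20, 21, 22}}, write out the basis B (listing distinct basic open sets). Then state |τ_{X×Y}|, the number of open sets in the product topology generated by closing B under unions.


Basis B = {∅ × ∅, {h} × {20}, {h} × {22}, {g, h} × {20}, {g, h} × {22}, {h} × {20, 22}, {h} × {21, 22}, {h} × {20, 21, 22}, {g, h} × {20, 22}, {g, h} × {21, 22}, {g, h} × {20, 21, 22}}; |τ_{X×Y}| = 18.

Enumerate products U × V with U ∈ τ_X, V ∈ τ_Y (deduplicated):
  ∅ × ∅ = {} (∅)
  {h} × {20} = {(h,20)}
  {h} × {22} = {(h,22)}
  {g, h} × {20} = {(g,20), (h,20)}
  {g, h} × {22} = {(g,22), (h,22)}
  {h} × {20, 22} = {(h,20), (h,22)}
  {h} × {21, 22} = {(h,21), (h,22)}
  {h} × {20, 21, 22} = {(h,20), (h,21), (h,22)}
  {g, h} × {20, 22} = {(g,20), (g,22), (h,20), (h,22)}
  {g, h} × {21, 22} = {(g,21), (g,22), (h,21), (h,22)}
  {g, h} × {20, 21, 22} = {(g,20), (g,21), (g,22), (h,20), (h,21), (h,22)}
These 11 distinct sets form the basis B.
Close under arbitrary unions to get τ_{X×Y}; counting gives |τ_{X×Y}| = 18.


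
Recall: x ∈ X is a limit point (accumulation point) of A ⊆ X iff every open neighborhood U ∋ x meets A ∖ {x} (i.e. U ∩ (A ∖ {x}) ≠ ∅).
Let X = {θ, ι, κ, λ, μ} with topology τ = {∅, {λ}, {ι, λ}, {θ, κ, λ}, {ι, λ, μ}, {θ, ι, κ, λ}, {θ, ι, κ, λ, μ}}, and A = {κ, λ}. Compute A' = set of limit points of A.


A' = {θ, ι, κ, μ}

For each x ∈ X, list the open sets U ∈ τ with x ∈ U, then check whether U ∩ (A ∖ {x}) ≠ ∅ for every such U.
  x = θ: opens ∋ x are {θ, κ, λ}, {θ, ι, κ, λ}, {θ, ι, κ, λ, μ}; each meets A ∖ {θ}, so x IS a limit point.
  x = ι: opens ∋ x are {ι, λ}, {ι, λ, μ}, {θ, ι, κ, λ}, {θ, ι, κ, λ, μ}; each meets A ∖ {ι}, so x IS a limit point.
  x = κ: opens ∋ x are {θ, κ, λ}, {θ, ι, κ, λ}, {θ, ι, κ, λ, μ}; each meets A ∖ {κ}, so x IS a limit point.
  x = λ: open {λ} ∋ x has {λ} ∩ (A ∖ {λ}) = ∅, so x is NOT a limit point.
  x = μ: opens ∋ x are {ι, λ, μ}, {θ, ι, κ, λ, μ}; each meets A ∖ {μ}, so x IS a limit point.
Collecting: A' = {θ, ι, κ, μ}.


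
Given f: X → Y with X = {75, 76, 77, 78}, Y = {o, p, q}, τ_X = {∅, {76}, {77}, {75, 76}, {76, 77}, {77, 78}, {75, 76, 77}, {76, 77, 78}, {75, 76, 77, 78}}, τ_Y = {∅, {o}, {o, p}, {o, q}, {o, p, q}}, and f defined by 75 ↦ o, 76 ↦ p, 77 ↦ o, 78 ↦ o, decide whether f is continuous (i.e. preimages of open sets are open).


f is NOT continuous.

Compute f^{-1}(U) for each U ∈ τ_Y:
  U = ∅: f^{-1}(U) = ∅ ∈ τ_X ✓.
  U = {o}: f^{-1}(U) = {75, 77, 78} ∉ τ_X ✗.
  U = {o, p}: f^{-1}(U) = {75, 76, 77, 78} ∈ τ_X ✓.
  U = {o, q}: f^{-1}(U) = {75, 77, 78} ∉ τ_X ✗.
  U = {o, p, q}: f^{-1}(U) = {75, 76, 77, 78} ∈ τ_X ✓.
Found U = {o} with f^{-1}(U) = {75, 77, 78} not in τ_X. Therefore f is NOT continuous.


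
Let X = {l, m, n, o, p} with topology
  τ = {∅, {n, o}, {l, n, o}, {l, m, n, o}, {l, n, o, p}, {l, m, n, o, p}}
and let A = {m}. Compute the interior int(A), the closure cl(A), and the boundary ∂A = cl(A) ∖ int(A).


int(A) = ∅, cl(A) = {m}, ∂A = {m}.

Closed sets in (X, τ) are complements of opens:
  closed(X, τ) = {∅, {m}, {p}, {m, p}, {l, m, p}, {l, m, n, o, p}}.
int(A) = ⋃ {U ∈ τ : U ⊆ A}. Opens contained in A: ∅.
Taking the union of these: int(A) = ∅.
cl(A) = ⋂ {C closed : A ⊆ C}. Closed sets containing A: {m}, {m, p}, {l, m, p}, {l, m, n, o, p}.
Intersecting these: cl(A) = {m}.
∂A = cl(A) ∖ int(A) = {m} ∖ ∅ = {m}.


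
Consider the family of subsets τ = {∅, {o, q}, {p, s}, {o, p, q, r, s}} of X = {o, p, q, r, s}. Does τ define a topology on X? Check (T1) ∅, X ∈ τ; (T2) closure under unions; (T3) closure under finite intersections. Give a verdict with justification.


τ is NOT a topology on X.

Axiom (T1): ∅ ∈ τ? Yes; X ∈ τ? Yes.
Axiom (T2/T3): check pairwise unions and intersections of members of τ.
Counterexample for (T2): {o, q} ∪ {p, s} = {o, p, q, s} ∉ τ. Therefore τ is NOT a topology.


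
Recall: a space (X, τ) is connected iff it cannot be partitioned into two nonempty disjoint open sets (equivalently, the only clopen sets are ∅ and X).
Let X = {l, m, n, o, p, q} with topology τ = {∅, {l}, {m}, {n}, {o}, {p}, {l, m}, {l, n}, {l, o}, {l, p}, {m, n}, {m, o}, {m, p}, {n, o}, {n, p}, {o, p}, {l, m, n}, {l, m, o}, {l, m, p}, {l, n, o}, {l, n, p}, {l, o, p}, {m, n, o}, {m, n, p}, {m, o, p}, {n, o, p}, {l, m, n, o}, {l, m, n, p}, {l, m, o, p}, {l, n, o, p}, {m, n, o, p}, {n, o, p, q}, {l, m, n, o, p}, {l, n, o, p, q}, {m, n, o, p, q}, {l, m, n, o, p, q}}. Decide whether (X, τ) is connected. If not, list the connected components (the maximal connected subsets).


(X, τ) is disconnected; components = [{l}, {m}, {n, o, p, q}].

Find clopen sets (U ∈ τ with X ∖ U ∈ τ):
  U = ∅, X ∖ U = {l, m, n, o, p, q} — both open, so U is clopen.
  U = {l}, X ∖ U = {m, n, o, p, q} — both open, so U is clopen.
  U = {m}, X ∖ U = {l, n, o, p, q} — both open, so U is clopen.
  U = {l, m}, X ∖ U = {n, o, p, q} — both open, so U is clopen.
  U = {n, o, p, q}, X ∖ U = {l, m} — both open, so U is clopen.
  U = {l, n, o, p, q}, X ∖ U = {m} — both open, so U is clopen.
  U = {m, n, o, p, q}, X ∖ U = {l} — both open, so U is clopen.
  U = {l, m, n, o, p, q}, X ∖ U = ∅ — both open, so U is clopen.
Nontrivial clopen(s) exist: e.g. {l}. So (X, τ) is disconnected.
Compute connected components by grouping points that agree on all clopens:
  component: {l}
  component: {m}
  component: {n, o, p, q}


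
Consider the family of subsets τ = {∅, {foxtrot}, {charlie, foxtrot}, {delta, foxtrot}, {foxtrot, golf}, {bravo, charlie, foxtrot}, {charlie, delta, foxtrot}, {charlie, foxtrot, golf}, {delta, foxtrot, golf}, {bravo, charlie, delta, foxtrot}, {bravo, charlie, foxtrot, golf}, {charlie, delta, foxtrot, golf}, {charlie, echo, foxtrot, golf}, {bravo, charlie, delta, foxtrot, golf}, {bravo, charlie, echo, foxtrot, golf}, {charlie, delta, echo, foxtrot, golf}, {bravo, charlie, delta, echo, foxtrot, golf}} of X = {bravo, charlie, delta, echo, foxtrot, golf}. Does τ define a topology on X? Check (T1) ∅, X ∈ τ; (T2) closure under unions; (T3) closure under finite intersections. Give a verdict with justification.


τ IS a topology on X.

Axiom (T1): ∅ ∈ τ? Yes; X ∈ τ? Yes.
Axiom (T2/T3): check pairwise unions and intersections of members of τ.
All pairwise intersections and unions checked — each lies in τ. Therefore τ satisfies (T1), (T2), (T3): it IS a topology on X.


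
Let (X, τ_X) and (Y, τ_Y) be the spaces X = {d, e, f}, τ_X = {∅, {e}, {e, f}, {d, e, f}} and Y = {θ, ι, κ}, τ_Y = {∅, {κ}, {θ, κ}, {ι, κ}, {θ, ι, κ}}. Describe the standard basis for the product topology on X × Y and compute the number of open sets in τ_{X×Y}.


Basis B = {∅ × ∅, {e} × {κ}, {e} × {θ, κ}, {e} × {ι, κ}, {e, f} × {κ}, {d, e, f} × {κ}, {e} × {θ, ι, κ}, {e, f} × {θ, κ}, {e, f} × {ι, κ}, {d, e, f} × {θ, κ}, {d, e, f} × {ι, κ}, {e, f} × {θ, ι, κ}, {d, e, f} × {θ, ι, κ}}; |τ_{X×Y}| = 30.

Enumerate products U × V with U ∈ τ_X, V ∈ τ_Y (deduplicated):
  ∅ × ∅ = {} (∅)
  {e} × {κ} = {(e,κ)}
  {e} × {θ, κ} = {(e,θ), (e,κ)}
  {e} × {ι, κ} = {(e,ι), (e,κ)}
  {e, f} × {κ} = {(e,κ), (f,κ)}
  {d, e, f} × {κ} = {(d,κ), (e,κ), (f,κ)}
  {e} × {θ, ι, κ} = {(e,θ), (e,ι), (e,κ)}
  {e, f} × {θ, κ} = {(e,θ), (e,κ), (f,θ), (f,κ)}
  {e, f} × {ι, κ} = {(e,ι), (e,κ), (f,ι), (f,κ)}
  {d, e, f} × {θ, κ} = {(d,θ), (d,κ), (e,θ), (e,κ), (f,θ), (f,κ)}
  {d, e, f} × {ι, κ} = {(d,ι), (d,κ), (e,ι), (e,κ), (f,ι), (f,κ)}
  {e, f} × {θ, ι, κ} = {(e,θ), (e,ι), (e,κ), (f,θ), (f,ι), (f,κ)}
  {d, e, f} × {θ, ι, κ} = {(d,θ), (d,ι), (d,κ), (e,θ), (e,ι), (e,κ), (f,θ), (f,ι), (f,κ)}
These 13 distinct sets form the basis B.
Close under arbitrary unions to get τ_{X×Y}; counting gives |τ_{X×Y}| = 30.


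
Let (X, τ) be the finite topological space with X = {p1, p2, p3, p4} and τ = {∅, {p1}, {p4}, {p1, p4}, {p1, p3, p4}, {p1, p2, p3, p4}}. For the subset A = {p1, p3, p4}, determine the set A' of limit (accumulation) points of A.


A' = {p2, p3}

For each x ∈ X, list the open sets U ∈ τ with x ∈ U, then check whether U ∩ (A ∖ {x}) ≠ ∅ for every such U.
  x = p1: open {p1} ∋ x has {p1} ∩ (A ∖ {p1}) = ∅, so x is NOT a limit point.
  x = p2: opens ∋ x are {p1, p2, p3, p4}; each meets A ∖ {p2}, so x IS a limit point.
  x = p3: opens ∋ x are {p1, p3, p4}, {p1, p2, p3, p4}; each meets A ∖ {p3}, so x IS a limit point.
  x = p4: open {p4} ∋ x has {p4} ∩ (A ∖ {p4}) = ∅, so x is NOT a limit point.
Collecting: A' = {p2, p3}.


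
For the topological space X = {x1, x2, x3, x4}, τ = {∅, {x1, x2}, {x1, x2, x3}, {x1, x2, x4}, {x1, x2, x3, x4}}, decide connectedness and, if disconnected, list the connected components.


(X, τ) is connected.

Find clopen sets (U ∈ τ with X ∖ U ∈ τ):
  U = ∅, X ∖ U = {x1, x2, x3, x4} — both open, so U is clopen.
  U = {x1, x2, x3, x4}, X ∖ U = ∅ — both open, so U is clopen.
Only trivial clopens (∅ and X) exist, so (X, τ) is connected.
Compute connected components by grouping points that agree on all clopens:
  component: {x1, x2, x3, x4}


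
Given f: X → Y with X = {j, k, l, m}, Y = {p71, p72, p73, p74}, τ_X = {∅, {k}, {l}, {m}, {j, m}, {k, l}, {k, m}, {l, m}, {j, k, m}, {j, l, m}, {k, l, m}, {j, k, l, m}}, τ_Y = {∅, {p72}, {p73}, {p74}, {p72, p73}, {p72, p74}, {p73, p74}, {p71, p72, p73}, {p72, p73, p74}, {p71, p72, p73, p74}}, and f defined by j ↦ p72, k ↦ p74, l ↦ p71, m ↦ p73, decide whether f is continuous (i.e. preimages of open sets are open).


f is NOT continuous.

Compute f^{-1}(U) for each U ∈ τ_Y:
  U = ∅: f^{-1}(U) = ∅ ∈ τ_X ✓.
  U = {p72}: f^{-1}(U) = {j} ∉ τ_X ✗.
  U = {p73}: f^{-1}(U) = {m} ∈ τ_X ✓.
  U = {p74}: f^{-1}(U) = {k} ∈ τ_X ✓.
  U = {p72, p73}: f^{-1}(U) = {j, m} ∈ τ_X ✓.
  U = {p72, p74}: f^{-1}(U) = {j, k} ∉ τ_X ✗.
  U = {p73, p74}: f^{-1}(U) = {k, m} ∈ τ_X ✓.
  U = {p71, p72, p73}: f^{-1}(U) = {j, l, m} ∈ τ_X ✓.
  U = {p72, p73, p74}: f^{-1}(U) = {j, k, m} ∈ τ_X ✓.
  U = {p71, p72, p73, p74}: f^{-1}(U) = {j, k, l, m} ∈ τ_X ✓.
Found U = {p72} with f^{-1}(U) = {j} not in τ_X. Therefore f is NOT continuous.


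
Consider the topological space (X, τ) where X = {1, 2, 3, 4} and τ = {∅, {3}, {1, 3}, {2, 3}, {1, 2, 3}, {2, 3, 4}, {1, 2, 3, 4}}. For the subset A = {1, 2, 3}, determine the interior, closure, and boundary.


int(A) = {1, 2, 3}, cl(A) = {1, 2, 3, 4}, ∂A = {4}.

Closed sets in (X, τ) are complements of opens:
  closed(X, τ) = {∅, {1}, {4}, {1, 4}, {2, 4}, {1, 2, 4}, {1, 2, 3, 4}}.
int(A) = ⋃ {U ∈ τ : U ⊆ A}. Opens contained in A: ∅, {3}, {1, 3}, {2, 3}, {1, 2, 3}.
Taking the union of these: int(A) = {1, 2, 3}.
cl(A) = ⋂ {C closed : A ⊆ C}. Closed sets containing A: {1, 2, 3, 4}.
Intersecting these: cl(A) = {1, 2, 3, 4}.
∂A = cl(A) ∖ int(A) = {1, 2, 3, 4} ∖ {1, 2, 3} = {4}.


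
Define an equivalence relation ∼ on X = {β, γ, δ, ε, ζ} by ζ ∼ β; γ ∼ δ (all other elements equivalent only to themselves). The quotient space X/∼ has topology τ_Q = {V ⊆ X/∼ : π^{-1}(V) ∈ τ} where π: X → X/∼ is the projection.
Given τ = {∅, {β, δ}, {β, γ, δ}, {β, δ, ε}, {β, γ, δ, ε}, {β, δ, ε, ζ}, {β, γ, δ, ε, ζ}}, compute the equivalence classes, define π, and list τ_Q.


X/∼ = {[β=ζ], [γ=δ], [ε]}; |τ_Q| = 2.

Equivalence classes: [β=ζ], [γ=δ], [ε].
Quotient map π: X → X/∼ sends β ↦ [β=ζ], γ ↦ [γ=δ], δ ↦ [γ=δ], ε ↦ [ε], ζ ↦ [β=ζ].
For each subset V ⊆ X/∼, compute π^{-1}(V) ⊆ X and check whether π^{-1}(V) ∈ τ. V is open in τ_Q iff π^{-1}(V) ∈ τ.
  V = {}: π^{-1}(V) = ∅ ∈ τ ✓.
  V = {[β=ζ]}: π^{-1}(V) = {β, ζ} ∉ τ ✗.
  V = {[γ=δ]}: π^{-1}(V) = {γ, δ} ∉ τ ✗.
  V = {[β=ζ], [γ=δ]}: π^{-1}(V) = {β, γ, δ, ζ} ∉ τ ✗.
  V = {[ε]}: π^{-1}(V) = {ε} ∉ τ ✗.
  V = {[β=ζ], [ε]}: π^{-1}(V) = {β, ε, ζ} ∉ τ ✗.
  V = {[γ=δ], [ε]}: π^{-1}(V) = {γ, δ, ε} ∉ τ ✗.
  V = {[β=ζ], [γ=δ], [ε]}: π^{-1}(V) = {β, γ, δ, ε, ζ} ∈ τ ✓.
Open sets in the quotient: τ_Q = {{}, {[β=ζ], [γ=δ], [ε]}} (2 elements).


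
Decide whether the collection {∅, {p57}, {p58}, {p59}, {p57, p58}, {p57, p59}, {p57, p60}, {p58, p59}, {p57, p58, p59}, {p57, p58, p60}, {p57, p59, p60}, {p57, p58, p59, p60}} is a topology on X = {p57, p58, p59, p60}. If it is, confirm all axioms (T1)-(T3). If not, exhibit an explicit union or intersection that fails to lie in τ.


τ IS a topology on X.

Axiom (T1): ∅ ∈ τ? Yes; X ∈ τ? Yes.
Axiom (T2/T3): check pairwise unions and intersections of members of τ.
All pairwise intersections and unions checked — each lies in τ. Therefore τ satisfies (T1), (T2), (T3): it IS a topology on X.


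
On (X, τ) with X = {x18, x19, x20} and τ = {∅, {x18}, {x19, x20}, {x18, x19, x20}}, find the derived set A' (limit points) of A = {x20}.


A' = {x19}

For each x ∈ X, list the open sets U ∈ τ with x ∈ U, then check whether U ∩ (A ∖ {x}) ≠ ∅ for every such U.
  x = x18: open {x18} ∋ x has {x18} ∩ (A ∖ {x18}) = ∅, so x is NOT a limit point.
  x = x19: opens ∋ x are {x19, x20}, {x18, x19, x20}; each meets A ∖ {x19}, so x IS a limit point.
  x = x20: open {x19, x20} ∋ x has {x19, x20} ∩ (A ∖ {x20}) = ∅, so x is NOT a limit point.
Collecting: A' = {x19}.


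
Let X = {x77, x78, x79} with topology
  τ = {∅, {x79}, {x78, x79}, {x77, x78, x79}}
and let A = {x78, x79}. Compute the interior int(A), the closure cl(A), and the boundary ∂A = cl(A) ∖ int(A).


int(A) = {x78, x79}, cl(A) = {x77, x78, x79}, ∂A = {x77}.

Closed sets in (X, τ) are complements of opens:
  closed(X, τ) = {∅, {x77}, {x77, x78}, {x77, x78, x79}}.
int(A) = ⋃ {U ∈ τ : U ⊆ A}. Opens contained in A: ∅, {x79}, {x78, x79}.
Taking the union of these: int(A) = {x78, x79}.
cl(A) = ⋂ {C closed : A ⊆ C}. Closed sets containing A: {x77, x78, x79}.
Intersecting these: cl(A) = {x77, x78, x79}.
∂A = cl(A) ∖ int(A) = {x77, x78, x79} ∖ {x78, x79} = {x77}.


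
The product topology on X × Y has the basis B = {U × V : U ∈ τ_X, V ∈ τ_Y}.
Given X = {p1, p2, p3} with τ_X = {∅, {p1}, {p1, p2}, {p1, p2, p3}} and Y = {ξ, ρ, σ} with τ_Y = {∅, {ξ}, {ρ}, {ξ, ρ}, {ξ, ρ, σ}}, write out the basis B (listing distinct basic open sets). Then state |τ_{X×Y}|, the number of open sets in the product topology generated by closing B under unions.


Basis B = {∅ × ∅, {p1} × {ξ}, {p1} × {ρ}, {p1} × {ξ, ρ}, {p1, p2} × {ξ}, {p1, p2} × {ρ}, {p1} × {ξ, ρ, σ}, {p1, p2, p3} × {ξ}, {p1, p2, p3} × {ρ}, {p1, p2} × {ξ, ρ}, {p1, p2} × {ξ, ρ, σ}, {p1, p2, p3} × {ξ, ρ}, {p1, p2, p3} × {ξ, ρ, σ}}; |τ_{X×Y}| = 30.

Enumerate products U × V with U ∈ τ_X, V ∈ τ_Y (deduplicated):
  ∅ × ∅ = {} (∅)
  {p1} × {ξ} = {(p1,ξ)}
  {p1} × {ρ} = {(p1,ρ)}
  {p1} × {ξ, ρ} = {(p1,ξ), (p1,ρ)}
  {p1, p2} × {ξ} = {(p1,ξ), (p2,ξ)}
  {p1, p2} × {ρ} = {(p1,ρ), (p2,ρ)}
  {p1} × {ξ, ρ, σ} = {(p1,ξ), (p1,ρ), (p1,σ)}
  {p1, p2, p3} × {ξ} = {(p1,ξ), (p2,ξ), (p3,ξ)}
  {p1, p2, p3} × {ρ} = {(p1,ρ), (p2,ρ), (p3,ρ)}
  {p1, p2} × {ξ, ρ} = {(p1,ξ), (p1,ρ), (p2,ξ), (p2,ρ)}
  {p1, p2} × {ξ, ρ, σ} = {(p1,ξ), (p1,ρ), (p1,σ), (p2,ξ), (p2,ρ), (p2,σ)}
  {p1, p2, p3} × {ξ, ρ} = {(p1,ξ), (p1,ρ), (p2,ξ), (p2,ρ), (p3,ξ), (p3,ρ)}
  {p1, p2, p3} × {ξ, ρ, σ} = {(p1,ξ), (p1,ρ), (p1,σ), (p2,ξ), (p2,ρ), (p2,σ), (p3,ξ), (p3,ρ), (p3,σ)}
These 13 distinct sets form the basis B.
Close under arbitrary unions to get τ_{X×Y}; counting gives |τ_{X×Y}| = 30.


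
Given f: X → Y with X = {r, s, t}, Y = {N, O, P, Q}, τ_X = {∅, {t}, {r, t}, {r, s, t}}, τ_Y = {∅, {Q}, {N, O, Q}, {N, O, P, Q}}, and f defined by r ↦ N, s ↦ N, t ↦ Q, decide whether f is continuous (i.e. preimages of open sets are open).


f IS continuous.

Compute f^{-1}(U) for each U ∈ τ_Y:
  U = ∅: f^{-1}(U) = ∅ ∈ τ_X ✓.
  U = {Q}: f^{-1}(U) = {t} ∈ τ_X ✓.
  U = {N, O, Q}: f^{-1}(U) = {r, s, t} ∈ τ_X ✓.
  U = {N, O, P, Q}: f^{-1}(U) = {r, s, t} ∈ τ_X ✓.
Every preimage lies in τ_X, so f IS continuous.


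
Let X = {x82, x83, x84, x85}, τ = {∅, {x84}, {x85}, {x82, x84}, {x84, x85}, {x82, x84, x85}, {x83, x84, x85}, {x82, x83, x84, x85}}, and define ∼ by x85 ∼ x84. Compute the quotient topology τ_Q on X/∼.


X/∼ = {[x82], [x83], [x84=x85]}; |τ_Q| = 5.

Equivalence classes: [x82], [x83], [x84=x85].
Quotient map π: X → X/∼ sends x82 ↦ [x82], x83 ↦ [x83], x84 ↦ [x84=x85], x85 ↦ [x84=x85].
For each subset V ⊆ X/∼, compute π^{-1}(V) ⊆ X and check whether π^{-1}(V) ∈ τ. V is open in τ_Q iff π^{-1}(V) ∈ τ.
  V = {}: π^{-1}(V) = ∅ ∈ τ ✓.
  V = {[x82]}: π^{-1}(V) = {x82} ∉ τ ✗.
  V = {[x83]}: π^{-1}(V) = {x83} ∉ τ ✗.
  V = {[x82], [x83]}: π^{-1}(V) = {x82, x83} ∉ τ ✗.
  V = {[x84=x85]}: π^{-1}(V) = {x84, x85} ∈ τ ✓.
  V = {[x82], [x84=x85]}: π^{-1}(V) = {x82, x84, x85} ∈ τ ✓.
  V = {[x83], [x84=x85]}: π^{-1}(V) = {x83, x84, x85} ∈ τ ✓.
  V = {[x82], [x83], [x84=x85]}: π^{-1}(V) = {x82, x83, x84, x85} ∈ τ ✓.
Open sets in the quotient: τ_Q = {{}, {[x84=x85]}, {[x82], [x84=x85]}, {[x83], [x84=x85]}, {[x82], [x83], [x84=x85]}} (5 elements).


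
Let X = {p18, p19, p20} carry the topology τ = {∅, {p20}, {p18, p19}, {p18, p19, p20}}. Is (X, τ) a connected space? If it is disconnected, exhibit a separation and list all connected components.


(X, τ) is disconnected; components = [{p20}, {p18, p19}].

Find clopen sets (U ∈ τ with X ∖ U ∈ τ):
  U = ∅, X ∖ U = {p18, p19, p20} — both open, so U is clopen.
  U = {p20}, X ∖ U = {p18, p19} — both open, so U is clopen.
  U = {p18, p19}, X ∖ U = {p20} — both open, so U is clopen.
  U = {p18, p19, p20}, X ∖ U = ∅ — both open, so U is clopen.
Nontrivial clopen(s) exist: e.g. {p18, p19}. So (X, τ) is disconnected.
Compute connected components by grouping points that agree on all clopens:
  component: {p20}
  component: {p18, p19}


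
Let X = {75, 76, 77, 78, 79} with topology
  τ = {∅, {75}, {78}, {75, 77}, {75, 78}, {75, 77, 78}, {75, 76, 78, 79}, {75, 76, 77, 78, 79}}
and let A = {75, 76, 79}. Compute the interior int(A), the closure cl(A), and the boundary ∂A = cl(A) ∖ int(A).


int(A) = {75}, cl(A) = {75, 76, 77, 79}, ∂A = {76, 77, 79}.

Closed sets in (X, τ) are complements of opens:
  closed(X, τ) = {∅, {77}, {76, 79}, {76, 77, 79}, {76, 78, 79}, {75, 76, 77, 79}, {76, 77, 78, 79}, {75, 76, 77, 78, 79}}.
int(A) = ⋃ {U ∈ τ : U ⊆ A}. Opens contained in A: ∅, {75}.
Taking the union of these: int(A) = {75}.
cl(A) = ⋂ {C closed : A ⊆ C}. Closed sets containing A: {75, 76, 77, 79}, {75, 76, 77, 78, 79}.
Intersecting these: cl(A) = {75, 76, 77, 79}.
∂A = cl(A) ∖ int(A) = {75, 76, 77, 79} ∖ {75} = {76, 77, 79}.
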